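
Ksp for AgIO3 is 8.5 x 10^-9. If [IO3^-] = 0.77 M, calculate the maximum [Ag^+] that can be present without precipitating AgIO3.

[Ag^+] = 1.1e-8 M

AgIO3(s) ⇌ Ag^+(aq) + IO3^-(aq)
Ksp = [Ag^+][IO3^-]
Precipitation begins when Q = Ksp. With [IO3^-] = 0.77 M:
8.5 x 10^-9 = (0.77) × [Ag^+]
[Ag^+] = (8.5 x 10^-9 / 7.7 x 10^-1) = 1.1 × 10^-8 M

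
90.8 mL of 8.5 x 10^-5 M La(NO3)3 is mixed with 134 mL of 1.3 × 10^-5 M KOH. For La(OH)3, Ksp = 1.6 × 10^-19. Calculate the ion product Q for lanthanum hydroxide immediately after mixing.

Total volume = 90.8 + 134 = 224.8 mL.
[La^3+] = 8.5 × 10^-5 × (90.8/224.8) = 3.43 x 10^-5 M
[OH^-] = 1.3 × 10^-5 × (134/224.8) = 7.75 × 10^-6 M
La(OH)3(s) ⇌ La^3+ + 3 OH^-, so Q = [La^3+][OH^-]^3
Q = (3.43 × 10^-5)(7.75 × 10^-6)^3 = 1.6 × 10^-20
Q < Ksp, so no precipitate of La(OH)3 forms.

1.6e-20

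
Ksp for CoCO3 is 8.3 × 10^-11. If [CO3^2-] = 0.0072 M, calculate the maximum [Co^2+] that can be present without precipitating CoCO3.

1.2e-8 M

CoCO3(s) ⇌ Co^2+(aq) + CO3^2-(aq)
Ksp = [Co^2+][CO3^2-]
Precipitation begins when Q = Ksp. With [CO3^2-] = 0.0072 M:
8.3 × 10^-11 = (0.0072) × [Co^2+]
[Co^2+] = (8.3 × 10^-11 / 7.2 × 10^-3) = 1.2 x 10^-8 M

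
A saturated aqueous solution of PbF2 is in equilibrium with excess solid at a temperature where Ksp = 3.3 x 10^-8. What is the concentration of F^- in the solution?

[F^-] = 4.0e-3 M

PbF2(s) <=> Pb^2+(aq) + 2 F^-(aq)
Ksp = [Pb^2+][F^-]^2
For each mole of PbF2 that dissolves: [Pb^2+] = s, [F^-] = 2s.
Ksp = s(2s)^2 = 4s^3
s = (3.3 x 10^-8 / 4)^(1/3) = 2.02 × 10^-3 M
[F^-] = 2s = 4.0 × 10^-3 M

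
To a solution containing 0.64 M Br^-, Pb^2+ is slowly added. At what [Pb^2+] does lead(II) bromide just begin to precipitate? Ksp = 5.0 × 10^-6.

1.2 x 10^-5 M

PbBr2(s) ⇌ Pb^2+ + 2 Br^-
Ksp = [Pb^2+][Br^-]^2
Precipitation begins when Q = Ksp. With [Br^-] = 0.64 M:
5.0 × 10^-6 = (0.64)^2 × [Pb^2+]
[Pb^2+] = (5.0 × 10^-6 / 4.10 x 10^-1) = 1.2 × 10^-5 M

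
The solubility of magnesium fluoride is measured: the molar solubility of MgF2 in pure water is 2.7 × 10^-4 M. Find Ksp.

MgF2(s) <=> Mg^2+ + 2 F^-
If s mol/L of MgF2 dissolves, [Mg^2+] = s and [F^-] = 2s.
Ksp = [Mg^2+][F^-]^2
So Ksp = s × (2s)^2 = 4s^3
Ksp = 4 × (2.7 × 10^-4)^3 = 7.9 × 10^-11

7.9e-11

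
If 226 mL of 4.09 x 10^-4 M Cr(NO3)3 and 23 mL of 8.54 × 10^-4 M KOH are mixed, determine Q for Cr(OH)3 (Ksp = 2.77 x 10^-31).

Q ≈ 1.82 x 10^-16

Total volume = 226 + 23 = 249 mL.
[Cr^3+] = 4.09 × 10^-4 × (226/249) = 3.712 × 10^-4 M
[OH^-] = 8.54 × 10^-4 × (23/249) = 7.888 x 10^-5 M
Cr(OH)3(s) <=> Cr^3+(aq) + 3 OH^-(aq), so Q = [Cr^3+][OH^-]^3
Q = (3.712 × 10^-4)(7.888 × 10^-5)^3 = 1.82 x 10^-16
Q > Ksp, so Cr(OH)3 will precipitate.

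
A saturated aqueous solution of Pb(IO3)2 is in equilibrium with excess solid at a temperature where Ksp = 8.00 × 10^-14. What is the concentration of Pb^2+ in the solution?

[Pb^2+] = 2.71 × 10^-5 M

Pb(IO3)2(s) ⇌ Pb^2+ + 2 IO3^-
Ksp = [Pb^2+][IO3^-]^2
With molar solubility s: [Pb^2+] = s, [IO3^-] = 2s.
Substituting: Ksp = s(2s)^2 = 4s^3
s^3 = 8.00 × 10^-14 / 4, so s = 2.714 × 10^-5 M
[Pb^2+] = s = 2.71 x 10^-5 M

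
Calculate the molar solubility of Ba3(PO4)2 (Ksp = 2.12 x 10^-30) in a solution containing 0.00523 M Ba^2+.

s = 1.92 × 10^-12 M

Ba3(PO4)2(s) ⇌ 3 Ba^2+ + 2 PO4^3-
Ksp = [Ba^2+]^3[PO4^3-]^2
Let s = moles of Ba3(PO4)2 that dissolve per litre. [Ba^2+] = 0.00523 + 3s ≈ 0.00523, [PO4^3-] = 2s (since the Ba^2+ already present dominates).
Ksp ≈ (0.00523)^3 × (2s)^2
s = 1.92 × 10^-12 M
Check: 3s = 5.8 × 10^-12 ≪ 0.00523, so the approximation is valid.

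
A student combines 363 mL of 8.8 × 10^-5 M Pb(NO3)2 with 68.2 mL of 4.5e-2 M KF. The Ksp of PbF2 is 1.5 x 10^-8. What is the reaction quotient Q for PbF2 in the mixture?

Total volume = 363 + 68.2 = 431.2 mL.
[Pb^2+] = 8.8 × 10^-5 × (363/431.2) = 7.41 × 10^-5 M
[F^-] = 4.5 × 10^-2 × (68.2/431.2) = 7.12 × 10^-3 M
PbF2(s) ⇌ Pb^2+ + 2 F^-, so Q = [Pb^2+][F^-]^2
Q = (7.41 × 10^-5)(7.12 × 10^-3)^2 = 3.8 × 10^-9
Q < Ksp, so no precipitate of PbF2 forms.

3.8e-9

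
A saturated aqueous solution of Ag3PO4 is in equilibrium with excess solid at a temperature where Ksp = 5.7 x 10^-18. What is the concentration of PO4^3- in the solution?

[PO4^3-] = 2.1 × 10^-5 M

Ag3PO4(s) ⇌ 3 Ag^+(aq) + PO4^3-(aq)
Ksp = [Ag^+]^3[PO4^3-]
Let s = molar solubility. Then [Ag^+] = 3s and [PO4^3-] = s.
So Ksp = (3s)^3 × s = 27s^4
s = (5.7 x 10^-18 / 27)^(1/4) = 2.14 × 10^-5 M
[PO4^3-] = s = 2.1 x 10^-5 M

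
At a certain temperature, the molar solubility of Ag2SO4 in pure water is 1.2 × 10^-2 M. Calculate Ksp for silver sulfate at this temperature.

Ag2SO4(s) ⇌ 2 Ag^+(aq) + SO4^2-(aq)
If s mol/L of Ag2SO4 dissolves, [Ag^+] = 2s and [SO4^2-] = s.
Ksp = [Ag^+]^2[SO4^2-]
So Ksp = (2s)^2 × s = 4s^3
With s = 1.2 × 10^-2: Ksp = 6.9 × 10^-6

Ksp = 6.9 × 10^-6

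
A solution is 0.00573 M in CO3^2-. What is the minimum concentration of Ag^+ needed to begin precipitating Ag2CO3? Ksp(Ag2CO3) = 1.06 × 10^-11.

Ag2CO3(s) <=> 2 Ag^+(aq) + CO3^2-(aq)
Ksp = [Ag^+]^2[CO3^2-]
Precipitation begins when Q = Ksp. With [CO3^2-] = 0.00573 M:
1.06 × 10^-11 = (0.00573) × [Ag^+]^2
[Ag^+] = (1.06 × 10^-11 / 5.73 × 10^-3)^(1/2) = 4.30 × 10^-5 M

[Ag^+] ≈ 4.30e-5 M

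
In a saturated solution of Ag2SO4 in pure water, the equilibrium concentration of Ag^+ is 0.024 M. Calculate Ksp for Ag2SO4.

Ag2SO4(s) <=> 2 Ag^+(aq) + SO4^2-(aq)
Stoichiometry gives [SO4^2-] = (1/2)[Ag^+] = 1.20 × 10^-2 M.
Ksp = [Ag^+]^2[SO4^2-]
Ksp = (2.4 x 10^-2)^2 × 1.20 × 10^-2 = 6.9 x 10^-6

Ksp = 6.9 × 10^-6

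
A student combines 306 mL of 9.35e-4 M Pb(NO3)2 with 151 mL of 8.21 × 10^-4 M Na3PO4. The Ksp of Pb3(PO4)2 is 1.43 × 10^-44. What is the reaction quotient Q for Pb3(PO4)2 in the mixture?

Q ≈ 1.81 × 10^-17

Total volume = 306 + 151 = 457 mL.
[Pb^2+] = 9.35 x 10^-4 × (306/457) = 6.261 × 10^-4 M
[PO4^3-] = 8.21 x 10^-4 × (151/457) = 2.713 × 10^-4 M
Pb3(PO4)2(s) <=> 3 Pb^2+ + 2 PO4^3-, so Q = [Pb^2+]^3[PO4^3-]^2
Q = (6.261 × 10^-4)^3(2.713 x 10^-4)^2 = 1.81 × 10^-17
Q > Ksp, so Pb3(PO4)2 will precipitate.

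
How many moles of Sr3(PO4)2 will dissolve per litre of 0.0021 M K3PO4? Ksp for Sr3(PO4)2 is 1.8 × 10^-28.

s = 1.1e-8 M

Sr3(PO4)2(s) <=> 3 Sr^2+(aq) + 2 PO4^3-(aq)
Ksp = [Sr^2+]^3[PO4^3-]^2
If s mol/L dissolves here, [Sr^2+] = 3s, [PO4^3-] = 0.0021 + 2s ≈ 0.0021 (common-ion effect: PO4^3- is already 0.0021 M).
Ksp ≈ (3s)^3 × (0.0021)^2
s = 1.1 × 10^-8 M
Check: 2s = 2.3 x 10^-8 ≪ 0.0021, so the approximation is valid.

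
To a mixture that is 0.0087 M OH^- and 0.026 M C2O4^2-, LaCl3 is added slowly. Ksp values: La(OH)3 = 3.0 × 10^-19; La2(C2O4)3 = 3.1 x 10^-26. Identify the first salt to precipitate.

Each salt begins to precipitate when Q = Ksp, i.e. when [La^3+] reaches its threshold.
For La(OH)3: 3.0 × 10^-19 = (0.0087)^3 × [La^3+]  ⇒  [La^3+] = 4.6 × 10^-13 M.
For La2(C2O4)3: 3.1 x 10^-26 = (0.026)^3 × [La^3+]^2  ⇒  [La^3+] = 4.2 × 10^-11 M.
The salt with the lower threshold [La^3+] precipitates first: La(OH)3.

La(OH)3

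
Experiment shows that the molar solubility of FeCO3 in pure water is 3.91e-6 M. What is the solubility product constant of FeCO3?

FeCO3(s) ⇌ Fe^2+ + CO3^2-
Let s = molar solubility. Then [Fe^2+] = s and [CO3^2-] = s.
Ksp = [Fe^2+][CO3^2-]
Ksp = (s)(s) = s^2
With s = 3.91 x 10^-6: Ksp = 1.53 x 10^-11

1.53e-11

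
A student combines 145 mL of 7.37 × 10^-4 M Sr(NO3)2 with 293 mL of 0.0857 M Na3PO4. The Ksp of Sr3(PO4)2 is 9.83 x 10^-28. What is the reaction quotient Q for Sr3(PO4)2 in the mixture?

4.77 x 10^-14

Total volume = 145 + 293 = 438 mL.
[Sr^2+] = 7.37 × 10^-4 × (145/438) = 2.440 × 10^-4 M
[PO4^3-] = 8.57 × 10^-2 × (293/438) = 5.733 × 10^-2 M
Sr3(PO4)2(s) ⇌ 3 Sr^2+ + 2 PO4^3-, so Q = [Sr^2+]^3[PO4^3-]^2
Q = (2.440 × 10^-4)^3(5.733 × 10^-2)^2 = 4.77 × 10^-14
Q > Ksp, so Sr3(PO4)2 will precipitate.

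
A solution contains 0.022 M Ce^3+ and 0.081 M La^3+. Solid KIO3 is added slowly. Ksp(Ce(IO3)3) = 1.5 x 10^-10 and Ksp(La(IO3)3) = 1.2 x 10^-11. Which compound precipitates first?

Each salt begins to precipitate when Q = Ksp, i.e. when [IO3^-] reaches its threshold.
For Ce(IO3)3: 1.5 x 10^-10 = 0.022 × [IO3^-]^3  ⇒  [IO3^-] = 1.9 × 10^-3 M.
For La(IO3)3: 1.2 x 10^-11 = 0.081 × [IO3^-]^3  ⇒  [IO3^-] = 5.3 x 10^-4 M.
The salt with the lower threshold [IO3^-] precipitates first: La(IO3)3.

La(IO3)3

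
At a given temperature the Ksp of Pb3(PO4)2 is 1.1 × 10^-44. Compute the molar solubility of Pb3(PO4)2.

s = 6.3e-10 M

Pb3(PO4)2(s) ⇌ 3 Pb^2+(aq) + 2 PO4^3-(aq)
Ksp = [Pb^2+]^3[PO4^3-]^2
For each mole of Pb3(PO4)2 that dissolves: [Pb^2+] = 3s, [PO4^3-] = 2s.
Substituting: Ksp = (3s)^3(2s)^2 = 108s^5
Solving, s = (1.1 × 10^-44/108)^(1/5) = 6.3 × 10^-10 M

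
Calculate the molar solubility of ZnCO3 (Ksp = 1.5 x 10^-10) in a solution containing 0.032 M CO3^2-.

s = 4.7 x 10^-9 M

ZnCO3(s) ⇌ Zn^2+ + CO3^2-
Ksp = [Zn^2+][CO3^2-]
Let s = moles of ZnCO3 that dissolve per litre. [Zn^2+] = s, [CO3^2-] = 0.032 + s ≈ 0.032 (since the CO3^2- already present dominates).
Ksp ≈ s × 0.032
s = 4.7 × 10^-9 M
Check: s = 4.7 × 10^-9 ≪ 0.032, so the approximation is valid.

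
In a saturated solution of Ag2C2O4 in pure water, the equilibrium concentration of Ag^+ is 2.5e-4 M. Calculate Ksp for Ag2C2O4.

Ksp ≈ 7.8e-12

Ag2C2O4(s) ⇌ 2 Ag^+ + C2O4^2-
Stoichiometry gives [C2O4^2-] = (1/2)[Ag^+] = 1.25 × 10^-4 M.
Ksp = [Ag^+]^2[C2O4^2-]
Ksp = (2.5 x 10^-4)^2 × 1.25 × 10^-4 = 7.8 × 10^-12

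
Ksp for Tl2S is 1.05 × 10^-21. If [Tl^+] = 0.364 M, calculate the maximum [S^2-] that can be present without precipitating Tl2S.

Tl2S(s) ⇌ 2 Tl^+(aq) + S^2-(aq)
Ksp = [Tl^+]^2[S^2-]
Precipitation begins when Q = Ksp. With [Tl^+] = 0.364 M:
1.05 × 10^-21 = (0.364)^2 × [S^2-]
[S^2-] = (1.05 × 10^-21 / 1.325 × 10^-1) = 7.92 x 10^-21 M

[S^2-] ≈ 7.92e-21 M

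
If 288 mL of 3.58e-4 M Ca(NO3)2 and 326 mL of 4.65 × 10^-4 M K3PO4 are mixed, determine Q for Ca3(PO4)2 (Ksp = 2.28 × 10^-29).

Total volume = 288 + 326 = 614 mL.
[Ca^2+] = 3.58 × 10^-4 × (288/614) = 1.679 x 10^-4 M
[PO4^3-] = 4.65 × 10^-4 × (326/614) = 2.469 × 10^-4 M
Ca3(PO4)2(s) ⇌ 3 Ca^2+(aq) + 2 PO4^3-(aq), so Q = [Ca^2+]^3[PO4^3-]^2
Q = (1.679 × 10^-4)^3(2.469 x 10^-4)^2 = 2.89 × 10^-19
Q > Ksp, so Ca3(PO4)2 will precipitate.

Q = 2.89 × 10^-19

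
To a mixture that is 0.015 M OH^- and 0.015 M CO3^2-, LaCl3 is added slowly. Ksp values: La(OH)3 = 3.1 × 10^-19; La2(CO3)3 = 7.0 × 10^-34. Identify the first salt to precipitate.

Each salt begins to precipitate when Q = Ksp, i.e. when [La^3+] reaches its threshold.
For La(OH)3: 3.1 × 10^-19 = (0.015)^3 × [La^3+]  ⇒  [La^3+] = 9.2 x 10^-14 M.
For La2(CO3)3: 7.0 × 10^-34 = (0.015)^3 × [La^3+]^2  ⇒  [La^3+] = 1.4 × 10^-14 M.
The salt with the lower threshold [La^3+] precipitates first: La2(CO3)3.

La2(CO3)3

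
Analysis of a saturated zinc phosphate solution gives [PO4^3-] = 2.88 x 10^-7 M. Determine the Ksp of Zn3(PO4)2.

Ksp ≈ 6.69 × 10^-33

Zn3(PO4)2(s) <=> 3 Zn^2+ + 2 PO4^3-
Stoichiometry gives [Zn^2+] = (3/2)[PO4^3-] = 4.320 × 10^-7 M.
Ksp = [Zn^2+]^3[PO4^3-]^2
Ksp = (4.320 × 10^-7)^3 × (2.88 × 10^-7)^2 = 6.69 x 10^-33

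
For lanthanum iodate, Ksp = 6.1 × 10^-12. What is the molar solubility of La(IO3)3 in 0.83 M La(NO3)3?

s ≈ 6.5e-5 M

La(IO3)3(s) ⇌ La^3+ + 3 IO3^-
Ksp = [La^3+][IO3^-]^3
If s mol/L dissolves here, [La^3+] = 0.83 + s ≈ 0.83, [IO3^-] = 3s (since La^3+ from La(NO3)3 dominates).
Ksp ≈ 0.83 × (3s)^3
s = 6.5 × 10^-5 M
Check: s = 6.5 × 10^-5 ≪ 0.83, so the approximation is valid.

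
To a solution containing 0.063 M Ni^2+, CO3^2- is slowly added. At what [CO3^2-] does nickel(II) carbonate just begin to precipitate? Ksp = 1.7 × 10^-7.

NiCO3(s) ⇌ Ni^2+(aq) + CO3^2-(aq)
Ksp = [Ni^2+][CO3^2-]
Precipitation begins when Q = Ksp. With [Ni^2+] = 0.063 M:
1.7 × 10^-7 = (0.063) × [CO3^2-]
[CO3^2-] = (1.7 × 10^-7 / 6.3 x 10^-2) = 2.7 x 10^-6 M

2.7 x 10^-6 M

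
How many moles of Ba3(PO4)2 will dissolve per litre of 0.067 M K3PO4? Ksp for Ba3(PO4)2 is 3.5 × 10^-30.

Ba3(PO4)2(s) ⇌ 3 Ba^2+ + 2 PO4^3-
Ksp = [Ba^2+]^3[PO4^3-]^2
Let s = moles of Ba3(PO4)2 that dissolve per litre. [Ba^2+] = 3s, [PO4^3-] = 0.067 + 2s ≈ 0.067 (Ksp is small, so little additional dissolves).
Ksp ≈ (3s)^3 × (0.067)^2
s = 3.1 x 10^-10 M
Check: 2s = 6.1 × 10^-10 ≪ 0.067, so the approximation is valid.

s ≈ 3.1 × 10^-10 M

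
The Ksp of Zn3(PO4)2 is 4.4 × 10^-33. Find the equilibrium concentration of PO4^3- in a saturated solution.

[PO4^3-] ≈ 2.6 x 10^-7 M

Zn3(PO4)2(s) ⇌ 3 Zn^2+ + 2 PO4^3-
Ksp = [Zn^2+]^3[PO4^3-]^2
For each mole of Zn3(PO4)2 that dissolves: [Zn^2+] = 3s, [PO4^3-] = 2s.
Substituting: Ksp = (3s)^3(2s)^2 = 108s^5
Solving, s = (4.4 × 10^-33/108)^(1/5) = 1.32 × 10^-7 M
[PO4^3-] = 2s = 2.6 × 10^-7 M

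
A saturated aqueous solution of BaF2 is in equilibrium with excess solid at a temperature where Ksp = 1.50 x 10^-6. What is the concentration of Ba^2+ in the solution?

BaF2(s) ⇌ Ba^2+(aq) + 2 F^-(aq)
Ksp = [Ba^2+][F^-]^2
Let s = molar solubility. Then [Ba^2+] = s and [F^-] = 2s.
Substituting: Ksp = s(2s)^2 = 4s^3
s^3 = 1.50 x 10^-6 / 4, so s = 7.211 × 10^-3 M
[Ba^2+] = s = 7.21 x 10^-3 M

[Ba^2+] = 7.21 × 10^-3 M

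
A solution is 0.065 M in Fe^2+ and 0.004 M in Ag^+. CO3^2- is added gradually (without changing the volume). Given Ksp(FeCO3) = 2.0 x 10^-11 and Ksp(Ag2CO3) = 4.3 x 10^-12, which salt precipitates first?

FeCO3

Each salt begins to precipitate when Q = Ksp, i.e. when [CO3^2-] reaches its threshold.
For FeCO3: 2.0 x 10^-11 = 0.065 × [CO3^2-]  ⇒  [CO3^2-] = 3.1 × 10^-10 M.
For Ag2CO3: 4.3 x 10^-12 = (0.004)^2 × [CO3^2-]  ⇒  [CO3^2-] = 2.7 x 10^-7 M.
The salt with the lower threshold [CO3^2-] precipitates first: FeCO3.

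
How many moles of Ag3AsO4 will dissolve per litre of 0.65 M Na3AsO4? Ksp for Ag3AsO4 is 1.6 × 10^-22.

s = 2.1 x 10^-8 M

Ag3AsO4(s) ⇌ 3 Ag^+ + AsO4^3-
Ksp = [Ag^+]^3[AsO4^3-]
Let s be the molar solubility in this solution. [Ag^+] = 3s, [AsO4^3-] = 0.65 + s ≈ 0.65 (common-ion effect: AsO4^3- is already 0.65 M).
Ksp ≈ (3s)^3 × 0.65
s = 2.1 x 10^-8 M
Check: s = 2.1 × 10^-8 ≪ 0.65, so the approximation is valid.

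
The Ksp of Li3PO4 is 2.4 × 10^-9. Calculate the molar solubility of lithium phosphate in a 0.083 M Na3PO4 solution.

s = 1.0 x 10^-3 M

Li3PO4(s) ⇌ 3 Li^+ + PO4^3-
Ksp = [Li^+]^3[PO4^3-]
If s mol/L dissolves here, [Li^+] = 3s, [PO4^3-] = 0.083 + s ≈ 0.083 (Ksp is small, so little additional dissolves).
Ksp ≈ (3s)^3 × 0.083
s = 1.0 x 10^-3 M
Check: s = 1.0 × 10^-3 ≪ 0.083, so the approximation is valid.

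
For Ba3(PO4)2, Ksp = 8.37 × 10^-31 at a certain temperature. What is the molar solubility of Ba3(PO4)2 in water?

3.78e-7 M

Ba3(PO4)2(s) <=> 3 Ba^2+(aq) + 2 PO4^3-(aq)
Ksp = [Ba^2+]^3[PO4^3-]^2
Let s = molar solubility. Then [Ba^2+] = 3s and [PO4^3-] = 2s.
Ksp = (3s)^3(2s)^2 = 108s^5
Solving, s = (8.37 × 10^-31/108)^(1/5) = 3.78 × 10^-7 M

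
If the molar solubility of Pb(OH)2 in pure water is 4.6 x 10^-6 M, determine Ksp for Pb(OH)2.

Pb(OH)2(s) ⇌ Pb^2+(aq) + 2 OH^-(aq)
If s mol/L of Pb(OH)2 dissolves, [Pb^2+] = s and [OH^-] = 2s.
Ksp = [Pb^2+][OH^-]^2
Substituting: Ksp = s(2s)^2 = 4s^3
With s = 4.6 x 10^-6: Ksp = 3.9 x 10^-16

Ksp = 3.9 × 10^-16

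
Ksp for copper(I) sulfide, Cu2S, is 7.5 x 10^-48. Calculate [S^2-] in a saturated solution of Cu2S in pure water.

Cu2S(s) <=> 2 Cu^+ + S^2-
Ksp = [Cu^+]^2[S^2-]
With molar solubility s: [Cu^+] = 2s, [S^2-] = s.
Substituting: Ksp = (2s)^2s = 4s^3
s = (7.5 x 10^-48 / 4)^(1/3) = 1.23 × 10^-16 M
[S^2-] = s = 1.2 × 10^-16 M

[S^2-] = 1.2e-16 M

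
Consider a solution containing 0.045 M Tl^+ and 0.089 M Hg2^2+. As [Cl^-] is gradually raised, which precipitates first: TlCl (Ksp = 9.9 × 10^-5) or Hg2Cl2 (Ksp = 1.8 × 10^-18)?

Each salt begins to precipitate when Q = Ksp, i.e. when [Cl^-] reaches its threshold.
For TlCl: 9.9 × 10^-5 = 0.045 × [Cl^-]  ⇒  [Cl^-] = 2.2 × 10^-3 M.
For Hg2Cl2: 1.8 × 10^-18 = 0.089 × [Cl^-]^2  ⇒  [Cl^-] = 4.5 × 10^-9 M.
The salt with the lower threshold [Cl^-] precipitates first: Hg2Cl2.

Hg2Cl2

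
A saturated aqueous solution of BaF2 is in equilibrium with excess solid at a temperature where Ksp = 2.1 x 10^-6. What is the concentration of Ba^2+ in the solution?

8.1 x 10^-3 M

BaF2(s) ⇌ Ba^2+(aq) + 2 F^-(aq)
Ksp = [Ba^2+][F^-]^2
Let s = molar solubility. Then [Ba^2+] = s and [F^-] = 2s.
Substituting: Ksp = s(2s)^2 = 4s^3
s^3 = 2.1 x 10^-6 / 4, so s = 8.07 × 10^-3 M
[Ba^2+] = s = 8.1 × 10^-3 M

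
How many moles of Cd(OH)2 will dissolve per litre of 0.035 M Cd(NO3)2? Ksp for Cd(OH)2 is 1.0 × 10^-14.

Cd(OH)2(s) <=> Cd^2+ + 2 OH^-
Ksp = [Cd^2+][OH^-]^2
Let s = moles of Cd(OH)2 that dissolve per litre. [Cd^2+] = 0.035 + s ≈ 0.035, [OH^-] = 2s (common-ion effect: Cd^2+ is already 0.035 M).
Ksp ≈ 0.035 × (2s)^2
s = 2.7 x 10^-7 M
Check: s = 2.7 x 10^-7 ≪ 0.035, so the approximation is valid.

2.7e-7 M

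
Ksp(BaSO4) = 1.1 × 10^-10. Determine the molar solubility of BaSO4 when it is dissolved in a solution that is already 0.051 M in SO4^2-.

2.2e-9 M

BaSO4(s) ⇌ Ba^2+(aq) + SO4^2-(aq)
Ksp = [Ba^2+][SO4^2-]
If s mol/L dissolves here, [Ba^2+] = s, [SO4^2-] = 0.051 + s ≈ 0.051 (common-ion effect: SO4^2- is already 0.051 M).
Ksp ≈ s × 0.051
s = 2.2 × 10^-9 M
Check: s = 2.2 x 10^-9 ≪ 0.051, so the approximation is valid.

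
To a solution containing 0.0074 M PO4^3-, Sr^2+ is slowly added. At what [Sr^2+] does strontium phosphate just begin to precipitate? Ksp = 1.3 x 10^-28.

[Sr^2+] = 1.3 × 10^-8 M

Sr3(PO4)2(s) ⇌ 3 Sr^2+(aq) + 2 PO4^3-(aq)
Ksp = [Sr^2+]^3[PO4^3-]^2
Precipitation begins when Q = Ksp. With [PO4^3-] = 0.0074 M:
1.3 x 10^-28 = (0.0074)^2 × [Sr^2+]^3
[Sr^2+] = (1.3 x 10^-28 / 5.48 × 10^-5)^(1/3) = 1.3 × 10^-8 M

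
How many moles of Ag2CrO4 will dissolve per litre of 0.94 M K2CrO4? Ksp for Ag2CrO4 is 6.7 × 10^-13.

Ag2CrO4(s) ⇌ 2 Ag^+ + CrO4^2-
Ksp = [Ag^+]^2[CrO4^2-]
Let s be the molar solubility in this solution. [Ag^+] = 2s, [CrO4^2-] = 0.94 + s ≈ 0.94 (Ksp is small, so little additional dissolves).
Ksp ≈ (2s)^2 × 0.94
s = 4.2 x 10^-7 M
Check: s = 4.2 × 10^-7 ≪ 0.94, so the approximation is valid.

s ≈ 4.2 × 10^-7 M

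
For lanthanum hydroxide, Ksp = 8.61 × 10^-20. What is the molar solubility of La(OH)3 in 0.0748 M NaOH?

La(OH)3(s) ⇌ La^3+ + 3 OH^-
Ksp = [La^3+][OH^-]^3
Let s = moles of La(OH)3 that dissolve per litre. [La^3+] = s, [OH^-] = 0.0748 + 3s ≈ 0.0748 (since OH^- from NaOH dominates).
Ksp ≈ s × (0.0748)^3
s = 2.06 × 10^-16 M
Check: 3s = 6.2 x 10^-16 ≪ 0.0748, so the approximation is valid.

s = 2.06 × 10^-16 M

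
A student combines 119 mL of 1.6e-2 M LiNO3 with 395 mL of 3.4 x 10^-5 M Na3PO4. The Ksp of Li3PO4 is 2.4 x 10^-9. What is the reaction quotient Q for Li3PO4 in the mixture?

1.3 × 10^-12

Total volume = 119 + 395 = 514 mL.
[Li^+] = 1.6 × 10^-2 × (119/514) = 3.70 × 10^-3 M
[PO4^3-] = 3.4 × 10^-5 × (395/514) = 2.61 × 10^-5 M
Li3PO4(s) <=> 3 Li^+ + PO4^3-, so Q = [Li^+]^3[PO4^3-]
Q = (3.70 x 10^-3)^3(2.61 × 10^-5) = 1.3 x 10^-12
Q < Ksp, so no precipitate of Li3PO4 forms.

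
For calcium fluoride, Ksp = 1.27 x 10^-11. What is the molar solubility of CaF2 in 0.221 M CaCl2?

CaF2(s) <=> Ca^2+ + 2 F^-
Ksp = [Ca^2+][F^-]^2
Let s be the molar solubility in this solution. [Ca^2+] = 0.221 + s ≈ 0.221, [F^-] = 2s (common-ion effect: Ca^2+ is already 0.221 M).
Ksp ≈ 0.221 × (2s)^2
s = 3.79 x 10^-6 M
Check: s = 3.8 × 10^-6 ≪ 0.221, so the approximation is valid.

3.79e-6 M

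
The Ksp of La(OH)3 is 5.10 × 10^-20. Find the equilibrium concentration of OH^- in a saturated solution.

La(OH)3(s) ⇌ La^3+ + 3 OH^-
Ksp = [La^3+][OH^-]^3
For each mole of La(OH)3 that dissolves: [La^3+] = s, [OH^-] = 3s.
So Ksp = s × (3s)^3 = 27s^4
Solving, s = (5.10 × 10^-20/27)^(1/4) = 6.593 × 10^-6 M
[OH^-] = 3s = 1.98 x 10^-5 M

[OH^-] = 1.98 x 10^-5 M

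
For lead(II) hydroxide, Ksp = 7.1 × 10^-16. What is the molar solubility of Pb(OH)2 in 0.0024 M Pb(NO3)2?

Pb(OH)2(s) <=> Pb^2+ + 2 OH^-
Ksp = [Pb^2+][OH^-]^2
Let s = moles of Pb(OH)2 that dissolve per litre. [Pb^2+] = 0.0024 + s ≈ 0.0024, [OH^-] = 2s (common-ion effect: Pb^2+ is already 0.0024 M).
Ksp ≈ 0.0024 × (2s)^2
s = 2.7 x 10^-7 M
Check: s = 2.7 × 10^-7 ≪ 0.0024, so the approximation is valid.

s ≈ 2.7 × 10^-7 M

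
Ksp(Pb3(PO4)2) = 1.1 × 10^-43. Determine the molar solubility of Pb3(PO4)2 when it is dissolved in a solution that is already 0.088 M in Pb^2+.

6.4 × 10^-21 M

Pb3(PO4)2(s) ⇌ 3 Pb^2+(aq) + 2 PO4^3-(aq)
Ksp = [Pb^2+]^3[PO4^3-]^2
Let s = moles of Pb3(PO4)2 that dissolve per litre. [Pb^2+] = 0.088 + 3s ≈ 0.088, [PO4^3-] = 2s (since the Pb^2+ already present dominates).
Ksp ≈ (0.088)^3 × (2s)^2
s = 6.4 × 10^-21 M
Check: 3s = 1.9 x 10^-20 ≪ 0.088, so the approximation is valid.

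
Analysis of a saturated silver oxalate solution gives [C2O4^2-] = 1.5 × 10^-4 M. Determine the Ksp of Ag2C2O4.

Ksp ≈ 1.4 × 10^-11

Ag2C2O4(s) ⇌ 2 Ag^+(aq) + C2O4^2-(aq)
Stoichiometry gives [Ag^+] = (2/1)[C2O4^2-] = 3.00 x 10^-4 M.
Ksp = [Ag^+]^2[C2O4^2-]
Ksp = (3.00 × 10^-4)^2 × 1.5 x 10^-4 = 1.4 x 10^-11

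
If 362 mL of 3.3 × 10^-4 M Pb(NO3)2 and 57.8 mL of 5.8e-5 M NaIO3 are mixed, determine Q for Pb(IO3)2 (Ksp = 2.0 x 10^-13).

Total volume = 362 + 57.8 = 419.8 mL.
[Pb^2+] = 3.3 × 10^-4 × (362/419.8) = 2.85 × 10^-4 M
[IO3^-] = 5.8 × 10^-5 × (57.8/419.8) = 7.99 x 10^-6 M
Pb(IO3)2(s) ⇌ Pb^2+(aq) + 2 IO3^-(aq), so Q = [Pb^2+][IO3^-]^2
Q = (2.85 × 10^-4)(7.99 x 10^-6)^2 = 1.8 × 10^-14
Q < Ksp, so no precipitate of Pb(IO3)2 forms.

1.8 × 10^-14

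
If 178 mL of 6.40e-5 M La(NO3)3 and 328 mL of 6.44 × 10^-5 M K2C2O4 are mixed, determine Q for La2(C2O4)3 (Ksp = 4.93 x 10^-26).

Total volume = 178 + 328 = 506 mL.
[La^3+] = 6.40 x 10^-5 × (178/506) = 2.251 x 10^-5 M
[C2O4^2-] = 6.44 × 10^-5 × (328/506) = 4.175 x 10^-5 M
La2(C2O4)3(s) <=> 2 La^3+ + 3 C2O4^2-, so Q = [La^3+]^2[C2O4^2-]^3
Q = (2.251 × 10^-5)^2(4.175 × 10^-5)^3 = 3.69 × 10^-23
Q > Ksp, so La2(C2O4)3 will precipitate.

Q ≈ 3.69e-23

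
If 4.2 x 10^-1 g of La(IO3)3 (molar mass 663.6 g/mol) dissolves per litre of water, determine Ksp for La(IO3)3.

Molar solubility s = (4.2 × 10^-1 g/L) / (663.6 g/mol) = 6.33 × 10^-4 M.
La(IO3)3(s) ⇌ La^3+(aq) + 3 IO3^-(aq)
Let s = molar solubility. Then [La^3+] = s and [IO3^-] = 3s.
Ksp = [La^3+][IO3^-]^3
So Ksp = s × (3s)^3 = 27s^4
Ksp = 27 × (6.33 x 10^-4)^4 = 4.3 × 10^-12

4.3e-12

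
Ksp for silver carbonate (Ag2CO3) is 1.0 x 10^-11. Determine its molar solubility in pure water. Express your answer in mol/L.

Ag2CO3(s) ⇌ 2 Ag^+(aq) + CO3^2-(aq)
Ksp = [Ag^+]^2[CO3^2-]
If s mol/L of Ag2CO3 dissolves, [Ag^+] = 2s and [CO3^2-] = s.
So Ksp = (2s)^2 × s = 4s^3
s^3 = 1.0 x 10^-11 / 4, so s = 1.4 × 10^-4 M

s = 1.4e-4 M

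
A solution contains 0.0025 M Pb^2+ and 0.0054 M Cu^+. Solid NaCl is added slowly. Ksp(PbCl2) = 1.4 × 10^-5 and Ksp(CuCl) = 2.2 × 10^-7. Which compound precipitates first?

Precipitation of each salt starts when its ion product equals its Ksp.
For PbCl2: 1.4 × 10^-5 = 0.0025 × [Cl^-]^2  ⇒  [Cl^-] = 7.5 × 10^-2 M.
For CuCl: 2.2 × 10^-7 = 0.0054 × [Cl^-]  ⇒  [Cl^-] = 4.1 × 10^-5 M.
The salt with the lower threshold [Cl^-] precipitates first: CuCl.

CuCl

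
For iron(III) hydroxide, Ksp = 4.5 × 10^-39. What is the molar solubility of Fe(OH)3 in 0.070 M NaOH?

Fe(OH)3(s) ⇌ Fe^3+(aq) + 3 OH^-(aq)
Ksp = [Fe^3+][OH^-]^3
If s mol/L dissolves here, [Fe^3+] = s, [OH^-] = 0.070 + 3s ≈ 0.070 (common-ion effect: OH^- is already 0.070 M).
Ksp ≈ s × (0.070)^3
s = 1.3 × 10^-35 M
Check: 3s = 3.9 × 10^-35 ≪ 0.070, so the approximation is valid.

1.3 x 10^-35 M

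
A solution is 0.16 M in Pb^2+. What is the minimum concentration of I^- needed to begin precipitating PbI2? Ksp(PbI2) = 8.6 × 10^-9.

PbI2(s) <=> Pb^2+ + 2 I^-
Ksp = [Pb^2+][I^-]^2
Precipitation begins when Q = Ksp. With [Pb^2+] = 0.16 M:
8.6 × 10^-9 = (0.16) × [I^-]^2
[I^-] = (8.6 × 10^-9 / 1.6 x 10^-1)^(1/2) = 2.3 × 10^-4 M

2.3e-4 M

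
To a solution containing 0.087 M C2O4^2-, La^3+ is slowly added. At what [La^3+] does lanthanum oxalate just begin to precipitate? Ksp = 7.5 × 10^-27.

La2(C2O4)3(s) <=> 2 La^3+(aq) + 3 C2O4^2-(aq)
Ksp = [La^3+]^2[C2O4^2-]^3
Precipitation begins when Q = Ksp. With [C2O4^2-] = 0.087 M:
7.5 × 10^-27 = (0.087)^3 × [La^3+]^2
[La^3+] = (7.5 × 10^-27 / 6.59 x 10^-4)^(1/2) = 3.4 × 10^-12 M

3.4e-12 M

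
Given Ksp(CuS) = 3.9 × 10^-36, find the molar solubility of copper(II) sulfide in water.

s ≈ 2.0 × 10^-18 M

CuS(s) ⇌ Cu^2+ + S^2-
Ksp = [Cu^2+][S^2-]
If s mol/L of CuS dissolves, [Cu^2+] = s and [S^2-] = s.
Ksp = (s)(s) = s^2
s = (3.9 × 10^-36)^(1/2) = 2.0 × 10^-18 M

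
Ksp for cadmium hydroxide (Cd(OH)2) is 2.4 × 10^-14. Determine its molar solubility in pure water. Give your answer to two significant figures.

1.8 × 10^-5 M

Cd(OH)2(s) ⇌ Cd^2+ + 2 OH^-
Ksp = [Cd^2+][OH^-]^2
Let s = molar solubility. Then [Cd^2+] = s and [OH^-] = 2s.
So Ksp = s × (2s)^2 = 4s^3
s^3 = 2.4 × 10^-14 / 4, so s = 1.8 x 10^-5 M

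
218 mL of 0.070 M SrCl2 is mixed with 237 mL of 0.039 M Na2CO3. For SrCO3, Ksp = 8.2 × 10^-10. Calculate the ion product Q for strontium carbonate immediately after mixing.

Q = 6.8 × 10^-4

Total volume = 218 + 237 = 455 mL.
[Sr^2+] = 7.0 × 10^-2 × (218/455) = 3.35 x 10^-2 M
[CO3^2-] = 3.9 x 10^-2 × (237/455) = 2.03 x 10^-2 M
SrCO3(s) ⇌ Sr^2+(aq) + CO3^2-(aq), so Q = [Sr^2+][CO3^2-]
Q = (3.35 × 10^-2)(2.03 × 10^-2) = 6.8 × 10^-4
Q > Ksp, so SrCO3 will precipitate.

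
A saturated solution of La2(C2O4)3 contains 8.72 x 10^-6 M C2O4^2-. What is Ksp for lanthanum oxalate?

La2(C2O4)3(s) ⇌ 2 La^3+(aq) + 3 C2O4^2-(aq)
Stoichiometry gives [La^3+] = (2/3)[C2O4^2-] = 5.813 × 10^-6 M.
Ksp = [La^3+]^2[C2O4^2-]^3
Ksp = (5.813 × 10^-6)^2 × (8.72 x 10^-6)^3 = 2.24 × 10^-26

2.24e-26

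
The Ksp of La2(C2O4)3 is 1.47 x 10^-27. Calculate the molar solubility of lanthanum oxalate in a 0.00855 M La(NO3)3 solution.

La2(C2O4)3(s) <=> 2 La^3+ + 3 C2O4^2-
Ksp = [La^3+]^2[C2O4^2-]^3
If s mol/L dissolves here, [La^3+] = 0.00855 + 2s ≈ 0.00855, [C2O4^2-] = 3s (common-ion effect: La^3+ is already 0.00855 M).
Ksp ≈ (0.00855)^2 × (3s)^3
s = 9.06 x 10^-9 M
Check: 2s = 1.8 × 10^-8 ≪ 0.00855, so the approximation is valid.

s ≈ 9.06 x 10^-9 M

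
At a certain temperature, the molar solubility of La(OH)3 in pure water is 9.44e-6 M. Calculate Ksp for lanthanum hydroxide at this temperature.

La(OH)3(s) <=> La^3+ + 3 OH^-
For each mole of La(OH)3 that dissolves: [La^3+] = s, [OH^-] = 3s.
Ksp = [La^3+][OH^-]^3
So Ksp = s × (3s)^3 = 27s^4
Ksp = 27 × (9.44 × 10^-6)^4 = 2.14 × 10^-19

2.14 × 10^-19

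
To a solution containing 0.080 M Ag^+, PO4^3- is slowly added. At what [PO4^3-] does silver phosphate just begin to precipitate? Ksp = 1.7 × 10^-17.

3.3e-14 M

Ag3PO4(s) ⇌ 3 Ag^+ + PO4^3-
Ksp = [Ag^+]^3[PO4^3-]
Precipitation begins when Q = Ksp. With [Ag^+] = 0.080 M:
1.7 × 10^-17 = (0.080)^3 × [PO4^3-]
[PO4^3-] = (1.7 × 10^-17 / 5.12 × 10^-4) = 3.3 × 10^-14 M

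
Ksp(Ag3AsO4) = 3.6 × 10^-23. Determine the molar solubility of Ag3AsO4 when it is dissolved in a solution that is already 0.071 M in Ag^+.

Ag3AsO4(s) ⇌ 3 Ag^+(aq) + AsO4^3-(aq)
Ksp = [Ag^+]^3[AsO4^3-]
Let s = moles of Ag3AsO4 that dissolve per litre. [Ag^+] = 0.071 + 3s ≈ 0.071, [AsO4^3-] = s (since the Ag^+ already present dominates).
Ksp ≈ (0.071)^3 × s
s = 1.0 x 10^-19 M
Check: 3s = 3.0 × 10^-19 ≪ 0.071, so the approximation is valid.

s = 1.0 x 10^-19 M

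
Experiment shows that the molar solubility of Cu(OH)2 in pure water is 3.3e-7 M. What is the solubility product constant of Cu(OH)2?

Ksp = 1.4 x 10^-19

Cu(OH)2(s) ⇌ Cu^2+ + 2 OH^-
With molar solubility s: [Cu^2+] = s, [OH^-] = 2s.
Ksp = [Cu^2+][OH^-]^2
So Ksp = s × (2s)^2 = 4s^3
With s = 3.3 x 10^-7: Ksp = 1.4 × 10^-19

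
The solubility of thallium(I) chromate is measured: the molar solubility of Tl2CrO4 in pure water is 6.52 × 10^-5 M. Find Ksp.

Tl2CrO4(s) <=> 2 Tl^+ + CrO4^2-
For each mole of Tl2CrO4 that dissolves: [Tl^+] = 2s, [CrO4^2-] = s.
Ksp = [Tl^+]^2[CrO4^2-]
Ksp = (2s)^2s = 4s^3
With s = 6.52 × 10^-5: Ksp = 1.11 x 10^-12

Ksp = 1.11 × 10^-12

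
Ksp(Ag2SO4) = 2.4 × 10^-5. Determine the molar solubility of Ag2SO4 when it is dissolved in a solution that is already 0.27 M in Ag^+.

s = 3.3e-4 M

Ag2SO4(s) <=> 2 Ag^+(aq) + SO4^2-(aq)
Ksp = [Ag^+]^2[SO4^2-]
Let s be the molar solubility in this solution. [Ag^+] = 0.27 + 2s ≈ 0.27, [SO4^2-] = s (common-ion effect: Ag^+ is already 0.27 M).
Ksp ≈ (0.27)^2 × s
s = 3.3 × 10^-4 M
Check: 2s = 6.6 × 10^-4 ≪ 0.27, so the approximation is valid.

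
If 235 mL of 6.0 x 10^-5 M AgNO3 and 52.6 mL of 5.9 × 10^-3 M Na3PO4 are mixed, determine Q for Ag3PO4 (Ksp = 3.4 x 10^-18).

Total volume = 235 + 52.6 = 287.6 mL.
[Ag^+] = 6.0 × 10^-5 × (235/287.6) = 4.90 × 10^-5 M
[PO4^3-] = 5.9 × 10^-3 × (52.6/287.6) = 1.08 x 10^-3 M
Ag3PO4(s) ⇌ 3 Ag^+ + PO4^3-, so Q = [Ag^+]^3[PO4^3-]
Q = (4.90 x 10^-5)^3(1.08 x 10^-3) = 1.3 × 10^-16
Q > Ksp, so Ag3PO4 will precipitate.

1.3 x 10^-16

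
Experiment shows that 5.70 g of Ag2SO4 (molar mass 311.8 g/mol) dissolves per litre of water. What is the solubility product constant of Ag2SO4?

Ksp = 2.44 × 10^-5

Molar solubility s = (5.70 g/L) / (311.8 g/mol) = 1.828 × 10^-2 M.
Ag2SO4(s) <=> 2 Ag^+ + SO4^2-
With molar solubility s: [Ag^+] = 2s, [SO4^2-] = s.
Ksp = [Ag^+]^2[SO4^2-]
Substituting: Ksp = (2s)^2s = 4s^3
With s = 1.828 x 10^-2: Ksp = 2.44 × 10^-5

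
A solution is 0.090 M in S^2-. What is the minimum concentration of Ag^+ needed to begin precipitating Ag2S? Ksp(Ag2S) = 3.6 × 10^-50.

6.3 × 10^-25 M

Ag2S(s) <=> 2 Ag^+(aq) + S^2-(aq)
Ksp = [Ag^+]^2[S^2-]
Precipitation begins when Q = Ksp. With [S^2-] = 0.090 M:
3.6 × 10^-50 = (0.090) × [Ag^+]^2
[Ag^+] = (3.6 × 10^-50 / 9.0 × 10^-2)^(1/2) = 6.3 × 10^-25 M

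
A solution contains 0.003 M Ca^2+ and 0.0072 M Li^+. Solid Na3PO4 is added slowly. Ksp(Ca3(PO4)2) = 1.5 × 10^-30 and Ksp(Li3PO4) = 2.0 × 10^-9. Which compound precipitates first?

Ca3(PO4)2

Each salt begins to precipitate when Q = Ksp, i.e. when [PO4^3-] reaches its threshold.
For Ca3(PO4)2: 1.5 × 10^-30 = (0.003)^3 × [PO4^3-]^2  ⇒  [PO4^3-] = 7.5 x 10^-12 M.
For Li3PO4: 2.0 × 10^-9 = (0.0072)^3 × [PO4^3-]  ⇒  [PO4^3-] = 5.4 × 10^-3 M.
The salt with the lower threshold [PO4^3-] precipitates first: Ca3(PO4)2.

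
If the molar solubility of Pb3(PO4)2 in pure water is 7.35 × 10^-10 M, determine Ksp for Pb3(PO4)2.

Pb3(PO4)2(s) ⇌ 3 Pb^2+ + 2 PO4^3-
Let s = molar solubility. Then [Pb^2+] = 3s and [PO4^3-] = 2s.
Ksp = [Pb^2+]^3[PO4^3-]^2
Ksp = (3s)^3(2s)^2 = 108s^5
With s = 7.35 × 10^-10: Ksp = 2.32 x 10^-44

Ksp ≈ 2.32 x 10^-44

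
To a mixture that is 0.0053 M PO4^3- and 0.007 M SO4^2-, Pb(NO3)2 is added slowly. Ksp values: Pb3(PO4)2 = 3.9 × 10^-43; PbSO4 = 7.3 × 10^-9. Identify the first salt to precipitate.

Pb3(PO4)2

Each salt begins to precipitate when Q = Ksp, i.e. when [Pb^2+] reaches its threshold.
For Pb3(PO4)2: 3.9 × 10^-43 = (0.0053)^2 × [Pb^2+]^3  ⇒  [Pb^2+] = 2.4 × 10^-13 M.
For PbSO4: 7.3 × 10^-9 = 0.007 × [Pb^2+]  ⇒  [Pb^2+] = 1.0 x 10^-6 M.
The salt with the lower threshold [Pb^2+] precipitates first: Pb3(PO4)2.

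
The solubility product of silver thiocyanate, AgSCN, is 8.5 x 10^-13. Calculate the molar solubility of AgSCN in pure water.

s ≈ 9.2 x 10^-7 M

AgSCN(s) <=> Ag^+ + SCN^-
Ksp = [Ag^+][SCN^-]
Let s = molar solubility. Then [Ag^+] = s and [SCN^-] = s.
Ksp = (s)(s) = s^2
s = (8.5 x 10^-13)^(1/2) = 9.2 x 10^-7 M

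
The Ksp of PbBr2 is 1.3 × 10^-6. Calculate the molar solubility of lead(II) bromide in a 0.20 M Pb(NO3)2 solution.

PbBr2(s) ⇌ Pb^2+(aq) + 2 Br^-(aq)
Ksp = [Pb^2+][Br^-]^2
Let s be the molar solubility in this solution. [Pb^2+] = 0.20 + s ≈ 0.20, [Br^-] = 2s (Ksp is small, so little additional dissolves).
Ksp ≈ 0.20 × (2s)^2
s = 1.3 × 10^-3 M
Check: s = 1.3 × 10^-3 ≪ 0.20, so the approximation is valid.

s ≈ 1.3 × 10^-3 M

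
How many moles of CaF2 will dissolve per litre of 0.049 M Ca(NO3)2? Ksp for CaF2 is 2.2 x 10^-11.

s ≈ 1.1 × 10^-5 M

CaF2(s) ⇌ Ca^2+(aq) + 2 F^-(aq)
Ksp = [Ca^2+][F^-]^2
Let s = moles of CaF2 that dissolve per litre. [Ca^2+] = 0.049 + s ≈ 0.049, [F^-] = 2s (Ksp is small, so little additional dissolves).
Ksp ≈ 0.049 × (2s)^2
s = 1.1 × 10^-5 M
Check: s = 1.1 x 10^-5 ≪ 0.049, so the approximation is valid.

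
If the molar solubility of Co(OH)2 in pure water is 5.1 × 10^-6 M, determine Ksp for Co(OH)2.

5.3 × 10^-16

Co(OH)2(s) ⇌ Co^2+ + 2 OH^-
If s mol/L of Co(OH)2 dissolves, [Co^2+] = s and [OH^-] = 2s.
Ksp = [Co^2+][OH^-]^2
So Ksp = s × (2s)^2 = 4s^3
With s = 5.1 × 10^-6: Ksp = 5.3 x 10^-16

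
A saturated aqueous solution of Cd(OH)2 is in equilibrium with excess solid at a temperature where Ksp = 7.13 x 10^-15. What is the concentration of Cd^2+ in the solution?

Cd(OH)2(s) ⇌ Cd^2+ + 2 OH^-
Ksp = [Cd^2+][OH^-]^2
For each mole of Cd(OH)2 that dissolves: [Cd^2+] = s, [OH^-] = 2s.
So Ksp = s × (2s)^2 = 4s^3
s^3 = 7.13 x 10^-15 / 4, so s = 1.212 × 10^-5 M
[Cd^2+] = s = 1.21 × 10^-5 M

[Cd^2+] ≈ 1.21 × 10^-5 M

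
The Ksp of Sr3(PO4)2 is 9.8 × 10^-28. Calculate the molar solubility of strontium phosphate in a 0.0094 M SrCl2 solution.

Sr3(PO4)2(s) <=> 3 Sr^2+(aq) + 2 PO4^3-(aq)
Ksp = [Sr^2+]^3[PO4^3-]^2
Let s = moles of Sr3(PO4)2 that dissolve per litre. [Sr^2+] = 0.0094 + 3s ≈ 0.0094, [PO4^3-] = 2s (since Sr^2+ from SrCl2 dominates).
Ksp ≈ (0.0094)^3 × (2s)^2
s = 1.7 x 10^-11 M
Check: 3s = 5.2 × 10^-11 ≪ 0.0094, so the approximation is valid.

s = 1.7e-11 M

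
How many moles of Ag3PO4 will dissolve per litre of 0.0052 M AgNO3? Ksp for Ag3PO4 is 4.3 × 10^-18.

Ag3PO4(s) ⇌ 3 Ag^+ + PO4^3-
Ksp = [Ag^+]^3[PO4^3-]
Let s = moles of Ag3PO4 that dissolve per litre. [Ag^+] = 0.0052 + 3s ≈ 0.0052, [PO4^3-] = s (since Ag^+ from AgNO3 dominates).
Ksp ≈ (0.0052)^3 × s
s = 3.1 × 10^-11 M
Check: 3s = 9.2 × 10^-11 ≪ 0.0052, so the approximation is valid.

s = 3.1e-11 M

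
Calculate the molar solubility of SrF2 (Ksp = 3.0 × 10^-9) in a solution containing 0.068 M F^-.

6.5 x 10^-7 M

SrF2(s) ⇌ Sr^2+(aq) + 2 F^-(aq)
Ksp = [Sr^2+][F^-]^2
Let s be the molar solubility in this solution. [Sr^2+] = s, [F^-] = 0.068 + 2s ≈ 0.068 (common-ion effect: F^- is already 0.068 M).
Ksp ≈ s × (0.068)^2
s = 6.5 × 10^-7 M
Check: 2s = 1.3 x 10^-6 ≪ 0.068, so the approximation is valid.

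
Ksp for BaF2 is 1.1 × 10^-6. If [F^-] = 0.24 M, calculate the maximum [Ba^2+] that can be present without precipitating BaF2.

BaF2(s) ⇌ Ba^2+ + 2 F^-
Ksp = [Ba^2+][F^-]^2
Precipitation begins when Q = Ksp. With [F^-] = 0.24 M:
1.1 × 10^-6 = (0.24)^2 × [Ba^2+]
[Ba^2+] = (1.1 × 10^-6 / 5.76 × 10^-2) = 1.9 × 10^-5 M

[Ba^2+] = 1.9e-5 M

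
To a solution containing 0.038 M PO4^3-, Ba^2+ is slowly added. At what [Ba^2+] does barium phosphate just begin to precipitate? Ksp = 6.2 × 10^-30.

Ba3(PO4)2(s) ⇌ 3 Ba^2+(aq) + 2 PO4^3-(aq)
Ksp = [Ba^2+]^3[PO4^3-]^2
Precipitation begins when Q = Ksp. With [PO4^3-] = 0.038 M:
6.2 × 10^-30 = (0.038)^2 × [Ba^2+]^3
[Ba^2+] = (6.2 × 10^-30 / 1.44 × 10^-3)^(1/3) = 1.6 × 10^-9 M

1.6e-9 M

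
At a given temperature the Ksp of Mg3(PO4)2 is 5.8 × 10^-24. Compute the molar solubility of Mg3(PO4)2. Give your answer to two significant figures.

8.8 x 10^-6 M

Mg3(PO4)2(s) <=> 3 Mg^2+ + 2 PO4^3-
Ksp = [Mg^2+]^3[PO4^3-]^2
If s mol/L of Mg3(PO4)2 dissolves, [Mg^2+] = 3s and [PO4^3-] = 2s.
Substituting: Ksp = (3s)^3(2s)^2 = 108s^5
s = (5.8 × 10^-24 / 108)^(1/5) = 8.8 × 10^-6 M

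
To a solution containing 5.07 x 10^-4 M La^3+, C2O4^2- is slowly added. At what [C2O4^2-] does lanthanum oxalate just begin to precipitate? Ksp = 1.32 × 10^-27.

La2(C2O4)3(s) <=> 2 La^3+ + 3 C2O4^2-
Ksp = [La^3+]^2[C2O4^2-]^3
Precipitation begins when Q = Ksp. With [La^3+] = 5.07 x 10^-4 M:
1.32 × 10^-27 = (5.07 x 10^-4)^2 × [C2O4^2-]^3
[C2O4^2-] = (1.32 × 10^-27 / 2.570 × 10^-7)^(1/3) = 1.73 × 10^-7 M

[C2O4^2-] = 1.73 × 10^-7 M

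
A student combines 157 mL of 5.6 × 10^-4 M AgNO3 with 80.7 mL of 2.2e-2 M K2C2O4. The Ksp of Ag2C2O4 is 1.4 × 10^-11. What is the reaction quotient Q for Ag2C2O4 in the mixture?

Q ≈ 1.0 x 10^-9

Total volume = 157 + 80.7 = 237.7 mL.
[Ag^+] = 5.6 × 10^-4 × (157/237.7) = 3.70 × 10^-4 M
[C2O4^2-] = 2.2 x 10^-2 × (80.7/237.7) = 7.47 × 10^-3 M
Ag2C2O4(s) <=> 2 Ag^+(aq) + C2O4^2-(aq), so Q = [Ag^+]^2[C2O4^2-]
Q = (3.70 × 10^-4)^2(7.47 × 10^-3) = 1.0 × 10^-9
Q > Ksp, so Ag2C2O4 will precipitate.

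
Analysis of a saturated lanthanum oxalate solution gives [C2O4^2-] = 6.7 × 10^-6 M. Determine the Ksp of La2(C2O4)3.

Ksp = 6.0 x 10^-27

La2(C2O4)3(s) ⇌ 2 La^3+ + 3 C2O4^2-
Stoichiometry gives [La^3+] = (2/3)[C2O4^2-] = 4.47 x 10^-6 M.
Ksp = [La^3+]^2[C2O4^2-]^3
Ksp = (4.47 × 10^-6)^2 × (6.7 × 10^-6)^3 = 6.0 × 10^-27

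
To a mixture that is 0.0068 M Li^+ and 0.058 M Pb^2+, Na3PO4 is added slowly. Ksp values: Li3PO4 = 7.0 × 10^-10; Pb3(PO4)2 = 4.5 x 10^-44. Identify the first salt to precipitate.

Each salt begins to precipitate when Q = Ksp, i.e. when [PO4^3-] reaches its threshold.
For Li3PO4: 7.0 × 10^-10 = (0.0068)^3 × [PO4^3-]  ⇒  [PO4^3-] = 2.2 × 10^-3 M.
For Pb3(PO4)2: 4.5 x 10^-44 = (0.058)^3 × [PO4^3-]^2  ⇒  [PO4^3-] = 1.5 x 10^-20 M.
The salt with the lower threshold [PO4^3-] precipitates first: Pb3(PO4)2.

Pb3(PO4)2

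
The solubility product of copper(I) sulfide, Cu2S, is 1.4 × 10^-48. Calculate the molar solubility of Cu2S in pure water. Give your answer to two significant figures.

7.0 x 10^-17 M

Cu2S(s) ⇌ 2 Cu^+(aq) + S^2-(aq)
Ksp = [Cu^+]^2[S^2-]
With molar solubility s: [Cu^+] = 2s, [S^2-] = s.
Ksp = (2s)^2s = 4s^3
s^3 = 1.4 × 10^-48 / 4, so s = 7.0 × 10^-17 M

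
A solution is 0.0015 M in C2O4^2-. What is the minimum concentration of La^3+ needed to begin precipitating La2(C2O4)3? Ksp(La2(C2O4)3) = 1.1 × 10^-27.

[La^3+] ≈ 5.7 × 10^-10 M

La2(C2O4)3(s) ⇌ 2 La^3+(aq) + 3 C2O4^2-(aq)
Ksp = [La^3+]^2[C2O4^2-]^3
Precipitation begins when Q = Ksp. With [C2O4^2-] = 0.0015 M:
1.1 × 10^-27 = (0.0015)^3 × [La^3+]^2
[La^3+] = (1.1 × 10^-27 / 3.38 × 10^-9)^(1/2) = 5.7 × 10^-10 M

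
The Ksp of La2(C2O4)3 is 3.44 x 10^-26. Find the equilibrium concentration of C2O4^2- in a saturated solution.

[C2O4^2-] = 9.50e-6 M

La2(C2O4)3(s) ⇌ 2 La^3+ + 3 C2O4^2-
Ksp = [La^3+]^2[C2O4^2-]^3
If s mol/L of La2(C2O4)3 dissolves, [La^3+] = 2s and [C2O4^2-] = 3s.
Ksp = (2s)^2(3s)^3 = 108s^5
Solving, s = (3.44 x 10^-26/108)^(1/5) = 3.167 × 10^-6 M
[C2O4^2-] = 3s = 9.50 × 10^-6 M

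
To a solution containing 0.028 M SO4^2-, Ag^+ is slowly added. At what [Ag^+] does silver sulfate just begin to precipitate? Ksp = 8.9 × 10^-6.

[Ag^+] ≈ 1.8 × 10^-2 M

Ag2SO4(s) <=> 2 Ag^+(aq) + SO4^2-(aq)
Ksp = [Ag^+]^2[SO4^2-]
Precipitation begins when Q = Ksp. With [SO4^2-] = 0.028 M:
8.9 × 10^-6 = (0.028) × [Ag^+]^2
[Ag^+] = (8.9 × 10^-6 / 2.8 x 10^-2)^(1/2) = 1.8 × 10^-2 M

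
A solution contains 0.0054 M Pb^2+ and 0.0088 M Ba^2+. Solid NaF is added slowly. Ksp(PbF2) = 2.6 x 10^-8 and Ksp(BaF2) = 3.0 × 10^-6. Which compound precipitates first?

PbF2

Precipitation of each salt starts when its ion product equals its Ksp.
For PbF2: 2.6 x 10^-8 = 0.0054 × [F^-]^2  ⇒  [F^-] = 2.2 x 10^-3 M.
For BaF2: 3.0 × 10^-6 = 0.0088 × [F^-]^2  ⇒  [F^-] = 1.8 × 10^-2 M.
The salt with the lower threshold [F^-] precipitates first: PbF2.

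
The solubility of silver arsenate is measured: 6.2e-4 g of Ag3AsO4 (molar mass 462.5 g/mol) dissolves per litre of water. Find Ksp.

Molar solubility s = (6.2 × 10^-4 g/L) / (462.5 g/mol) = 1.34 × 10^-6 M.
Ag3AsO4(s) ⇌ 3 Ag^+ + AsO4^3-
For each mole of Ag3AsO4 that dissolves: [Ag^+] = 3s, [AsO4^3-] = s.
Ksp = [Ag^+]^3[AsO4^3-]
So Ksp = (3s)^3 × s = 27s^4
Ksp = 27 × (1.34 × 10^-6)^4 = 8.7 × 10^-23

8.7e-23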